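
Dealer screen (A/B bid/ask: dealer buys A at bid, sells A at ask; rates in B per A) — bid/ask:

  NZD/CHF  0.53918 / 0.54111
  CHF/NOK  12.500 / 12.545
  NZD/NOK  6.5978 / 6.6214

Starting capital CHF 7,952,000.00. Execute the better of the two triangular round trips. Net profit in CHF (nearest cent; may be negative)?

Best loop CHF → NOK → NZD → CHF:
CHF 7,952,000.00 × 12.500 (sell CHF at bid) = NOK 99,400,000.00
NOK 99,400,000.00 ÷ 6.6214 (buy NZD at ask) = NZD 15,011,931.01
NZD 15,011,931.01 × 0.53918 (sell NZD at bid) = CHF 8,094,132.96

Net profit: CHF 142,132.96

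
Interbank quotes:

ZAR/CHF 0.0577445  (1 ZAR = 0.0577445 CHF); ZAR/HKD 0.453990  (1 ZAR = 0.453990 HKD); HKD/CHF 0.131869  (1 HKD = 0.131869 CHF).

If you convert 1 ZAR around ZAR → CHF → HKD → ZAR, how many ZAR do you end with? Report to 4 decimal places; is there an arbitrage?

Around ZAR → CHF → HKD → ZAR: 1 × 0.0577445 ÷ 0.131869 ÷ 0.453990 = 0.964543
Product < 1; profitable direction is ZAR → HKD → CHF → ZAR.

0.9645 (arbitrage exists)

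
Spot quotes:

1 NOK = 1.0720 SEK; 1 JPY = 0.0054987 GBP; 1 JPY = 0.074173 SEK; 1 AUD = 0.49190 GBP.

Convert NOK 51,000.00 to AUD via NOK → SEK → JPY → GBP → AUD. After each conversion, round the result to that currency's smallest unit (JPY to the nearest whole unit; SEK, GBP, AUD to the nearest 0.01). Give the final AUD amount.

AUD 8,239.54

NOK 51,000.00 × 1.0720 = SEK 54,672.00
SEK 54,672.00 ÷ 0.074173 = JPY 737,088
JPY 737,088 × 0.0054987 = GBP 4,053.03
GBP 4,053.03 ÷ 0.49190 = AUD 8,239.54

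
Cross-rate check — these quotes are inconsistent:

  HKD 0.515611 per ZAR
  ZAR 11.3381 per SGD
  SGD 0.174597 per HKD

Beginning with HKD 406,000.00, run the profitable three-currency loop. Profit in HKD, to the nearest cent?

Profit: HKD 8,405.27

Profitable loop is HKD → SGD → ZAR → HKD:
HKD 406,000.00 × 0.174597 = SGD 70,886.38
SGD 70,886.38 × 11.3381 = ZAR 803,716.89
ZAR 803,716.89 × 0.515611 = HKD 414,405.27
Profit = HKD 414,405.27 − HKD 406,000.00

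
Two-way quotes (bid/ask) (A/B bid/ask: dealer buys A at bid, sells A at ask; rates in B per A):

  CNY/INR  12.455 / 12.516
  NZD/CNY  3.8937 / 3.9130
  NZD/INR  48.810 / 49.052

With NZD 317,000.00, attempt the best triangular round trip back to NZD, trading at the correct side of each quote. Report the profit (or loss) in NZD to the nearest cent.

Net result: NZD -1,068.69 (no profitable arbitrage after spreads)

Best loop NZD → INR → CNY → NZD:
NZD 317,000.00 × 48.810 (sell NZD at bid) = INR 15,472,770.00
INR 15,472,770.00 ÷ 12.516 (buy CNY at ask) = CNY 1,236,239.21
CNY 1,236,239.21 ÷ 3.9130 (buy NZD at ask) = NZD 315,931.31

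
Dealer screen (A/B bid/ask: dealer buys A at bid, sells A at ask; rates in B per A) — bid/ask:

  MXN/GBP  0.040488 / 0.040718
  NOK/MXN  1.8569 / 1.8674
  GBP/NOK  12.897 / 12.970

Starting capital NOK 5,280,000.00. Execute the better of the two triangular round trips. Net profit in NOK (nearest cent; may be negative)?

Net profit: NOK 73,898.75

Best loop NOK → GBP → MXN → NOK:
NOK 5,280,000.00 ÷ 12.970 (buy GBP at ask) = GBP 407,093.29
GBP 407,093.29 ÷ 0.040718 (buy MXN at ask) = MXN 9,997,870.53
MXN 9,997,870.53 ÷ 1.8674 (buy NOK at ask) = NOK 5,353,898.75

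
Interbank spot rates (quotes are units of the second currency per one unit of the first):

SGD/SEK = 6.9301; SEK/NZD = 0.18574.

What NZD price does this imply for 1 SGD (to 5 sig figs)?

1 SGD × 6.9301 = 6.9301 SEK
6.9301 SEK × 0.18574 = 1.2872 NZD

SGD/NZD = 1.2872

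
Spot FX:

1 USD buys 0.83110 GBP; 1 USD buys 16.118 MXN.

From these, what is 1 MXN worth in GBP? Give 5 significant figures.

1 MXN ÷ 16.118 = 0.0620424 USD
0.0620424 USD × 0.83110 = 0.0515635 GBP

MXN/GBP = 0.051563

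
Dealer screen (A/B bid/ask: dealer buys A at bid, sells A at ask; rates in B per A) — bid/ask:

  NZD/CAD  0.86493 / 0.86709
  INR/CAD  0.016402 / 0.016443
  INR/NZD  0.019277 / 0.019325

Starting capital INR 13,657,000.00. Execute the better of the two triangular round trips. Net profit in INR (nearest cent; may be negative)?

Net profit: INR 191,242.53

Best loop INR → NZD → CAD → INR:
INR 13,657,000.00 × 0.019277 (sell INR at bid) = NZD 263,265.99
NZD 263,265.99 × 0.86493 (sell NZD at bid) = CAD 227,706.65
CAD 227,706.65 ÷ 0.016443 (buy INR at ask) = INR 13,848,242.53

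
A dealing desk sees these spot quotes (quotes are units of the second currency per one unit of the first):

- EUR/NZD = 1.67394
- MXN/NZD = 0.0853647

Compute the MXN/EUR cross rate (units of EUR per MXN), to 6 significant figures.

MXN/EUR = 0.0509963

1 MXN × 0.0853647 = 0.0853647 NZD
0.0853647 NZD ÷ 1.67394 = 0.0509963 EUR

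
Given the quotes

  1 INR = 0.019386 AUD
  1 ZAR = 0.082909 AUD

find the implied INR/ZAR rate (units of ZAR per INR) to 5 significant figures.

INR/ZAR = 0.23382

1 INR × 0.019386 = 0.019386 AUD
0.019386 AUD ÷ 0.082909 = 0.233823 ZAR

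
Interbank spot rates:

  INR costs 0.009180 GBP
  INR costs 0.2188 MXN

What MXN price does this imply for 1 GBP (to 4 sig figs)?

1 GBP ÷ 0.009180 = 108.932 INR
108.932 INR × 0.2188 = 23.8344 MXN

GBP/MXN = 23.83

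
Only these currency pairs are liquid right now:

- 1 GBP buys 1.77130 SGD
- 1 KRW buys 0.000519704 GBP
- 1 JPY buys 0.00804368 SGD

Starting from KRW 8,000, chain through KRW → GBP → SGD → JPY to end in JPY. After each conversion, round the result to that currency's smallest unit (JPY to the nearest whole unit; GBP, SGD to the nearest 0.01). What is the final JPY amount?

JPY 916

KRW 8,000 × 0.000519704 = GBP 4.16
GBP 4.16 × 1.77130 = SGD 7.37
SGD 7.37 ÷ 0.00804368 = JPY 916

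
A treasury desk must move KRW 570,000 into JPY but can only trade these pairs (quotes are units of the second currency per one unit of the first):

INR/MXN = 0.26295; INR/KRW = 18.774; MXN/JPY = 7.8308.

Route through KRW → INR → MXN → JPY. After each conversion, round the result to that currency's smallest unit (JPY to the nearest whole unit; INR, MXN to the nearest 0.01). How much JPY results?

KRW 570,000 ÷ 18.774 = INR 30,361.14
INR 30,361.14 × 0.26295 = MXN 7,983.46
MXN 7,983.46 × 7.8308 = JPY 62,517

JPY 62,517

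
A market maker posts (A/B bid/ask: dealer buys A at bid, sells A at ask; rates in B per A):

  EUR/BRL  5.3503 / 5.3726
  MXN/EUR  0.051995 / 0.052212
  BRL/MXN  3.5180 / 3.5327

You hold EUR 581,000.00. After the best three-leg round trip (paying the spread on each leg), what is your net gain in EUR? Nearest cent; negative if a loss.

Net profit: EUR 5,292.77

Best loop EUR → MXN → BRL → EUR:
EUR 581,000.00 ÷ 0.052212 (buy MXN at ask) = MXN 11,127,710.10
MXN 11,127,710.10 ÷ 3.5327 (buy BRL at ask) = BRL 3,149,916.52
BRL 3,149,916.52 ÷ 5.3726 (buy EUR at ask) = EUR 586,292.77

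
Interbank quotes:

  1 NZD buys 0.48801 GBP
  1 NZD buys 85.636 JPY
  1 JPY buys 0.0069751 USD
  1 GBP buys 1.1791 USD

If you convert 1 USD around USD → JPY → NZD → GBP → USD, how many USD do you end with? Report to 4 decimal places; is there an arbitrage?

Around USD → JPY → NZD → GBP → USD: 1 ÷ 0.0069751 ÷ 85.636 × 0.48801 × 1.1791 = 0.963324
Product < 1; profitable direction is USD → GBP → NZD → JPY → USD.

0.9633 (arbitrage exists)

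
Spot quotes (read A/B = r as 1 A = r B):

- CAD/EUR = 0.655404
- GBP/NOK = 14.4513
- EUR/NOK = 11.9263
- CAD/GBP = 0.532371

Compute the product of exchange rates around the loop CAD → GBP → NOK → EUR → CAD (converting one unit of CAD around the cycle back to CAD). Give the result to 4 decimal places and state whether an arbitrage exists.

Around CAD → GBP → NOK → EUR → CAD: 1 × 0.532371 × 14.4513 ÷ 11.9263 ÷ 0.655404 = 0.984252
Product < 1; profitable direction is CAD → EUR → NOK → GBP → CAD.

0.9843 (arbitrage exists)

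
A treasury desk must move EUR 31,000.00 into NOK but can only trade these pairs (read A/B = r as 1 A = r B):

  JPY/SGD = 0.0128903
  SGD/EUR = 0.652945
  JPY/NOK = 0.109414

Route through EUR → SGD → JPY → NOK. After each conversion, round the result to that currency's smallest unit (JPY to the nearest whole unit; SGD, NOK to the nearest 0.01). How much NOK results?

NOK 402,990.69

EUR 31,000.00 ÷ 0.652945 = SGD 47,477.20
SGD 47,477.20 ÷ 0.0128903 = JPY 3,683,173
JPY 3,683,173 × 0.109414 = NOK 402,990.69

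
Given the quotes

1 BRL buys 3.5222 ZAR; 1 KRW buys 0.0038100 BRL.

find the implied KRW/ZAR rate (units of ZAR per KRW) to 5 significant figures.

1 KRW × 0.0038100 = 0.00381 BRL
0.00381 BRL × 3.5222 = 0.0134196 ZAR

KRW/ZAR = 0.013420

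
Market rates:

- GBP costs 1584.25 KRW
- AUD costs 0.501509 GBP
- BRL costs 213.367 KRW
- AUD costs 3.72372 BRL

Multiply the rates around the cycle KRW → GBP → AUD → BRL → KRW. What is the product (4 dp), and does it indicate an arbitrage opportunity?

Around KRW → GBP → AUD → BRL → KRW: 1 ÷ 1584.25 ÷ 0.501509 × 3.72372 × 213.367 = 1.000004
Product ≈ 1 (deviation 0.000%, within rounding noise).

1.0000 (no arbitrage)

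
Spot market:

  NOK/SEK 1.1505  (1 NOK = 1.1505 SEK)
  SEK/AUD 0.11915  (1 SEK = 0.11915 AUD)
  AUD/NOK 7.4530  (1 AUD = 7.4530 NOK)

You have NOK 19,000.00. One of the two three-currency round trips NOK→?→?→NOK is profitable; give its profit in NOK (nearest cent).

Profitable loop is NOK → SEK → AUD → NOK:
NOK 19,000.00 × 1.1505 = SEK 21,859.50
SEK 21,859.50 × 0.11915 = AUD 2,604.56
AUD 2,604.56 × 7.4530 = NOK 19,411.78
Profit = NOK 19,411.78 − NOK 19,000.00

Profit: NOK 411.78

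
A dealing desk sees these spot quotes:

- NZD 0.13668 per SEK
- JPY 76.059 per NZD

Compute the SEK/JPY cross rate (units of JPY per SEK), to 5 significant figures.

1 SEK × 0.13668 = 0.13668 NZD
0.13668 NZD × 76.059 = 10.3957 JPY

SEK/JPY = 10.396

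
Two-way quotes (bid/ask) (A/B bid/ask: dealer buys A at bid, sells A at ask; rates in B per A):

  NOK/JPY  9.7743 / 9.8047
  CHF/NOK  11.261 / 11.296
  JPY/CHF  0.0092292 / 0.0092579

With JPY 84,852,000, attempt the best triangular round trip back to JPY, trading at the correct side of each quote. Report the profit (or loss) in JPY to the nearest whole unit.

Net profit: JPY 1,344,328

Best loop JPY → CHF → NOK → JPY:
JPY 84,852,000 × 0.0092292 (sell JPY at bid) = CHF 783,116.08
CHF 783,116.08 × 11.261 (sell CHF at bid) = NOK 8,818,670.16
NOK 8,818,670.16 × 9.7743 (sell NOK at bid) = JPY 86,196,328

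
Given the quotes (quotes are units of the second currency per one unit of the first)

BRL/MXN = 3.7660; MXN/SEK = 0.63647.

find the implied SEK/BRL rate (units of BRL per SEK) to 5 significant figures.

1 SEK ÷ 0.63647 = 1.57117 MXN
1.57117 MXN ÷ 3.7660 = 0.417198 BRL

SEK/BRL = 0.41720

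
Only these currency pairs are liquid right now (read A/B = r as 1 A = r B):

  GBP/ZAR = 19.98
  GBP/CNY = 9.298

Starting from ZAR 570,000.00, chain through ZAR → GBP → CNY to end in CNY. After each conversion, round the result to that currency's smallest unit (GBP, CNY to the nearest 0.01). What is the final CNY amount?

CNY 265,258.27

ZAR 570,000.00 ÷ 19.98 = GBP 28,528.53
GBP 28,528.53 × 9.298 = CNY 265,258.27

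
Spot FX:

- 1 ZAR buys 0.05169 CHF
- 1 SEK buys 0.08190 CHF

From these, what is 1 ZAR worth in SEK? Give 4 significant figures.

ZAR/SEK = 0.6311

1 ZAR × 0.05169 = 0.05169 CHF
0.05169 CHF ÷ 0.08190 = 0.631136 SEK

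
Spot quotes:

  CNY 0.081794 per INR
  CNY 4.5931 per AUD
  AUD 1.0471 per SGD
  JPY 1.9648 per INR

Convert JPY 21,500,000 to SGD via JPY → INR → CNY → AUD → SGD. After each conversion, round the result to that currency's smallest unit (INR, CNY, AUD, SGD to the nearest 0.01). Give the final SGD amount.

JPY 21,500,000 ÷ 1.9648 = INR 10,942,589.58
INR 10,942,589.58 × 0.081794 = CNY 895,038.17
CNY 895,038.17 ÷ 4.5931 = AUD 194,865.81
AUD 194,865.81 ÷ 1.0471 = SGD 186,100.48

SGD 186,100.48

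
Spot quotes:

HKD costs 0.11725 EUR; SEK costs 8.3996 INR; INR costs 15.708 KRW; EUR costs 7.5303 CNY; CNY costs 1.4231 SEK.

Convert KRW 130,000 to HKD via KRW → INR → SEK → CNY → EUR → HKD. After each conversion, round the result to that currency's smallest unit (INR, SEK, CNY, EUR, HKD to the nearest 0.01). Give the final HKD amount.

HKD 784.14

KRW 130,000 ÷ 15.708 = INR 8,276.04
INR 8,276.04 ÷ 8.3996 = SEK 985.29
SEK 985.29 ÷ 1.4231 = CNY 692.35
CNY 692.35 ÷ 7.5303 = EUR 91.94
EUR 91.94 ÷ 0.11725 = HKD 784.14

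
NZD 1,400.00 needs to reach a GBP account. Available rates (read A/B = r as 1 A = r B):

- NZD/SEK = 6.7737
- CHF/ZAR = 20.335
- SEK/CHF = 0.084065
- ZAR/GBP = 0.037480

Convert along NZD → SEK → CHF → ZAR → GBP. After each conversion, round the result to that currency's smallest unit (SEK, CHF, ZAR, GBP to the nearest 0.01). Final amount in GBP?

GBP 607.59

NZD 1,400.00 × 6.7737 = SEK 9,483.18
SEK 9,483.18 × 0.084065 = CHF 797.20
CHF 797.20 × 20.335 = ZAR 16,211.06
ZAR 16,211.06 × 0.037480 = GBP 607.59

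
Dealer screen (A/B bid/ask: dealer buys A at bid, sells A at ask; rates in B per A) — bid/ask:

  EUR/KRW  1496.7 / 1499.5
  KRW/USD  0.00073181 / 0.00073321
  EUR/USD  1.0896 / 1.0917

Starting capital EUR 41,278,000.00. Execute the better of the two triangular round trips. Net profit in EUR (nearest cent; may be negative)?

Net profit: EUR 136,119.73

Best loop EUR → KRW → USD → EUR:
EUR 41,278,000.00 × 1496.7 (sell EUR at bid) = KRW 61,780,782,600
KRW 61,780,782,600 × 0.00073181 (sell KRW at bid) = USD 45,211,794.51
USD 45,211,794.51 ÷ 1.0917 (buy EUR at ask) = EUR 41,414,119.73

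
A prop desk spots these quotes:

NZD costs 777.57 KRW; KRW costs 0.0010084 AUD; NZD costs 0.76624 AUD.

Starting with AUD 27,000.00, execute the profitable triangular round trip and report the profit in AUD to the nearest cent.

Profit: AUD 629.39

Profitable loop is AUD → NZD → KRW → AUD:
AUD 27,000.00 ÷ 0.76624 = NZD 35,237.00
NZD 35,237.00 × 777.57 = KRW 27,399,235
KRW 27,399,235 × 0.0010084 = AUD 27,629.39
Profit = AUD 27,629.39 − AUD 27,000.00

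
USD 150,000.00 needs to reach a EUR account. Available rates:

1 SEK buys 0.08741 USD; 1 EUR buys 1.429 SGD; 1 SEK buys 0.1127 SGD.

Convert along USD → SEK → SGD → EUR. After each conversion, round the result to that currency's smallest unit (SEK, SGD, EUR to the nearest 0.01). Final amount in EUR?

USD 150,000.00 ÷ 0.08741 = SEK 1,716,050.80
SEK 1,716,050.80 × 0.1127 = SGD 193,398.93
SGD 193,398.93 ÷ 1.429 = EUR 135,338.65

EUR 135,338.65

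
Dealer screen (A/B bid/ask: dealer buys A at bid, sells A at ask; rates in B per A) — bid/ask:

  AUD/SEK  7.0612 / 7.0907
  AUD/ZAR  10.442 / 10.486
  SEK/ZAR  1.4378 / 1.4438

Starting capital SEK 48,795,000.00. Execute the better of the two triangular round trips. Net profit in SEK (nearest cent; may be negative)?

Best loop SEK → AUD → ZAR → SEK:
SEK 48,795,000.00 ÷ 7.0907 (buy AUD at ask) = AUD 6,881,549.07
AUD 6,881,549.07 × 10.442 (sell AUD at bid) = ZAR 71,857,135.40
ZAR 71,857,135.40 ÷ 1.4438 (buy SEK at ask) = SEK 49,769,452.42

Net profit: SEK 974,452.42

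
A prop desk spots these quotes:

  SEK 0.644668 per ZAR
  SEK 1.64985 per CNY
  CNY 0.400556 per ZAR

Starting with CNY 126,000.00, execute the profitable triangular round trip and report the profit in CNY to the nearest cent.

Profitable loop is CNY → SEK → ZAR → CNY:
CNY 126,000.00 × 1.64985 = SEK 207,881.10
SEK 207,881.10 ÷ 0.644668 = ZAR 322,462.26
ZAR 322,462.26 × 0.400556 = CNY 129,164.19
Profit = CNY 129,164.19 − CNY 126,000.00

Profit: CNY 3,164.19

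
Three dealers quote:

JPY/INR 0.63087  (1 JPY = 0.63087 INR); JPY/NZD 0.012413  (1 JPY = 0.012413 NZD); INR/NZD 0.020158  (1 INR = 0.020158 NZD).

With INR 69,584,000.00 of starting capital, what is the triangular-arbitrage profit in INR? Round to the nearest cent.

Profitable loop is INR → NZD → JPY → INR:
INR 69,584,000.00 × 0.020158 = NZD 1,402,674.27
NZD 1,402,674.27 ÷ 0.012413 = JPY 113,000,425
JPY 113,000,425 × 0.63087 = INR 71,288,577.94
Profit = INR 71,288,577.94 − INR 69,584,000.00

Profit: INR 1,704,577.94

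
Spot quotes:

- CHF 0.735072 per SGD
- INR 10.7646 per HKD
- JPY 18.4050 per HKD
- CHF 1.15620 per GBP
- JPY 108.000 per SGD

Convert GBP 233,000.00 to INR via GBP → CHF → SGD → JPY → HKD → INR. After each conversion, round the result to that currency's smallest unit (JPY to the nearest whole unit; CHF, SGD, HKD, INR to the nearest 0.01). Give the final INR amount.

GBP 233,000.00 × 1.15620 = CHF 269,394.60
CHF 269,394.60 ÷ 0.735072 = SGD 366,487.36
SGD 366,487.36 × 108.000 = JPY 39,580,635
JPY 39,580,635 ÷ 18.4050 = HKD 2,150,537.08
HKD 2,150,537.08 × 10.7646 = INR 23,149,671.45

INR 23,149,671.45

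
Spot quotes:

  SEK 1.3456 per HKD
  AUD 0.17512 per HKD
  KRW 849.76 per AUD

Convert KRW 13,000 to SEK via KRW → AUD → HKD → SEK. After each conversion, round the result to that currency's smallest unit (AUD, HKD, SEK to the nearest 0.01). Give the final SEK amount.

KRW 13,000 ÷ 849.76 = AUD 15.30
AUD 15.30 ÷ 0.17512 = HKD 87.37
HKD 87.37 × 1.3456 = SEK 117.57

SEK 117.57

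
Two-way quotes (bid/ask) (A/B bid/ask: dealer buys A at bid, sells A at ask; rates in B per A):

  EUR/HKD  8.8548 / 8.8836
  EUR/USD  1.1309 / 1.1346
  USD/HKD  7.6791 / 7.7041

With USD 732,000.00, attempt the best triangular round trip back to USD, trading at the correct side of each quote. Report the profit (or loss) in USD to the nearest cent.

Best loop USD → EUR → HKD → USD:
USD 732,000.00 ÷ 1.1346 (buy EUR at ask) = EUR 645,161.29
EUR 645,161.29 × 8.8548 (sell EUR at bid) = HKD 5,712,774.19
HKD 5,712,774.19 ÷ 7.7041 (buy USD at ask) = USD 741,523.89

Net profit: USD 9,523.89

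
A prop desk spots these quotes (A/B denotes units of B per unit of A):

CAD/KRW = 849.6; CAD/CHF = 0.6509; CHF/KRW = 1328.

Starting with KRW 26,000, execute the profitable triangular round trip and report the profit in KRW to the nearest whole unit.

Profitable loop is KRW → CAD → CHF → KRW:
KRW 26,000 ÷ 849.6 = CAD 30.60
CAD 30.60 × 0.6509 = CHF 19.92
CHF 19.92 × 1328 = KRW 26,453
Profit = KRW 26,453 − KRW 26,000

Profit: KRW 453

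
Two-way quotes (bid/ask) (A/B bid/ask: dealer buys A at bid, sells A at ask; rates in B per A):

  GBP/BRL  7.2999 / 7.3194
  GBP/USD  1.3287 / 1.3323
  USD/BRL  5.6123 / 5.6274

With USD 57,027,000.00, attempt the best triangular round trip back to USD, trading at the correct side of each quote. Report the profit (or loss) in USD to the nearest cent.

Best loop USD → BRL → GBP → USD:
USD 57,027,000.00 × 5.6123 (sell USD at bid) = BRL 320,052,632.10
BRL 320,052,632.10 ÷ 7.3194 (buy GBP at ask) = GBP 43,726,621.32
GBP 43,726,621.32 × 1.3287 (sell GBP at bid) = USD 58,099,561.75

Net profit: USD 1,072,561.75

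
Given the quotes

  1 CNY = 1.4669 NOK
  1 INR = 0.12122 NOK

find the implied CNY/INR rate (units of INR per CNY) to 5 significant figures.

1 CNY × 1.4669 = 1.4669 NOK
1.4669 NOK ÷ 0.12122 = 12.1011 INR

CNY/INR = 12.101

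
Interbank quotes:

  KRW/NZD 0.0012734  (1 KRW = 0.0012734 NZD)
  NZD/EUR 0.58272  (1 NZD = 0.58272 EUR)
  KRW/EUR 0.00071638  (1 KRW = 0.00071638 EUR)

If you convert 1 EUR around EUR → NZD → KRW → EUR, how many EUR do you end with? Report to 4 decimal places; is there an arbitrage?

Around EUR → NZD → KRW → EUR: 1 ÷ 0.58272 ÷ 0.0012734 × 0.00071638 = 0.965425
Product < 1; profitable direction is EUR → KRW → NZD → EUR.

0.9654 (arbitrage exists)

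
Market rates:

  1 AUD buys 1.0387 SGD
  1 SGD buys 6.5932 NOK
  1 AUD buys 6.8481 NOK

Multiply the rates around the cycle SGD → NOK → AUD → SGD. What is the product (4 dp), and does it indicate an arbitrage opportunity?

1.0000 (no arbitrage)

Around SGD → NOK → AUD → SGD: 1 × 6.5932 ÷ 6.8481 × 1.0387 = 1.000038
Product ≈ 1 (deviation 0.004%, within rounding noise).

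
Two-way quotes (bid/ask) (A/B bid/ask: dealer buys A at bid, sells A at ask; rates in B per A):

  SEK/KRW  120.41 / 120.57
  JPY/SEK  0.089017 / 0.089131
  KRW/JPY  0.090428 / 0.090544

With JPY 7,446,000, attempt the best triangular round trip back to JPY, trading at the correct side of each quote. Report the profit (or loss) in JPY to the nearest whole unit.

Net profit: JPY 206,359

Best loop JPY → KRW → SEK → JPY:
JPY 7,446,000 ÷ 0.090544 (buy KRW at ask) = KRW 82,236,261
KRW 82,236,261 ÷ 120.57 (buy SEK at ask) = SEK 682,062.38
SEK 682,062.38 ÷ 0.089131 (buy JPY at ask) = JPY 7,652,359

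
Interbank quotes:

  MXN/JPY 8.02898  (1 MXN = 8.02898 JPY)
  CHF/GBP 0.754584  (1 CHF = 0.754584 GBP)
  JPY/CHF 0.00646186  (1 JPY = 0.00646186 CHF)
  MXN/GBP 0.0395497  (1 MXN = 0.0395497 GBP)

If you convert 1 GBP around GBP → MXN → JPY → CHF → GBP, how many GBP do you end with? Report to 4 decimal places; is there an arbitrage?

0.9899 (arbitrage exists)

Around GBP → MXN → JPY → CHF → GBP: 1 ÷ 0.0395497 × 8.02898 × 0.00646186 × 0.754584 = 0.989879
Product < 1; profitable direction is GBP → CHF → JPY → MXN → GBP.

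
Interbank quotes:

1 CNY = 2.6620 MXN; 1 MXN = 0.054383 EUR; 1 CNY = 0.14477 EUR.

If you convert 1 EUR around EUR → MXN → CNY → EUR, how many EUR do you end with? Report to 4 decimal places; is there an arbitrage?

Around EUR → MXN → CNY → EUR: 1 ÷ 0.054383 ÷ 2.6620 × 0.14477 = 1.000017
Product ≈ 1 (deviation 0.002%, within rounding noise).

1.0000 (no arbitrage)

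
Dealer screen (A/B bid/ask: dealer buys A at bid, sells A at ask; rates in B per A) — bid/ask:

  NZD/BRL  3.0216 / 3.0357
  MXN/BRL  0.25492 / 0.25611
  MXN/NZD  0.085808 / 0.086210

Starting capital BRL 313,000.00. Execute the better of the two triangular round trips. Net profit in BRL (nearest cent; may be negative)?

Best loop BRL → MXN → NZD → BRL:
BRL 313,000.00 ÷ 0.25611 (buy MXN at ask) = MXN 1,222,131.12
MXN 1,222,131.12 × 0.085808 (sell MXN at bid) = NZD 104,868.63
NZD 104,868.63 × 3.0216 (sell NZD at bid) = BRL 316,871.04

Net profit: BRL 3,871.04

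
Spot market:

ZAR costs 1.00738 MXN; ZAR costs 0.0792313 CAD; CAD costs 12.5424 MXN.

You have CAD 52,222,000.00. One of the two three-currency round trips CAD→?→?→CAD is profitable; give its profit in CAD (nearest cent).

Profit: CAD 716,227.50

Profitable loop is CAD → ZAR → MXN → CAD:
CAD 52,222,000.00 ÷ 0.0792313 = ZAR 659,108,205.97
ZAR 659,108,205.97 × 1.00738 = MXN 663,972,424.53
MXN 663,972,424.53 ÷ 12.5424 = CAD 52,938,227.50
Profit = CAD 52,938,227.50 − CAD 52,222,000.00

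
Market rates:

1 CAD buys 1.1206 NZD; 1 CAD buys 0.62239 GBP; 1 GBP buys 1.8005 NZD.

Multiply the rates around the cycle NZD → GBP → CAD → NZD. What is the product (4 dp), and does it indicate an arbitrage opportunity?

1.0000 (no arbitrage)

Around NZD → GBP → CAD → NZD: 1 ÷ 1.8005 ÷ 0.62239 × 1.1206 = 0.999988
Product ≈ 1 (deviation 0.001%, within rounding noise).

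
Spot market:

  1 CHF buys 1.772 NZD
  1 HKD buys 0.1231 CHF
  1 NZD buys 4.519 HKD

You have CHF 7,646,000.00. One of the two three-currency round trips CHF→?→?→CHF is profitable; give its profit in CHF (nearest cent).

Profit: CHF 110,578.32

Profitable loop is CHF → HKD → NZD → CHF:
CHF 7,646,000.00 ÷ 0.1231 = HKD 62,112,103.98
HKD 62,112,103.98 ÷ 4.519 = NZD 13,744,656.78
NZD 13,744,656.78 ÷ 1.772 = CHF 7,756,578.32
Profit = CHF 7,756,578.32 − CHF 7,646,000.00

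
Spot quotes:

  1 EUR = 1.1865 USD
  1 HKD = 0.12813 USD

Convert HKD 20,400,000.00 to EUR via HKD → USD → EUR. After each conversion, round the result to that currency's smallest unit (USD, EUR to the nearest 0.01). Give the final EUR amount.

HKD 20,400,000.00 × 0.12813 = USD 2,613,852.00
USD 2,613,852.00 ÷ 1.1865 = EUR 2,202,993.68

EUR 2,202,993.68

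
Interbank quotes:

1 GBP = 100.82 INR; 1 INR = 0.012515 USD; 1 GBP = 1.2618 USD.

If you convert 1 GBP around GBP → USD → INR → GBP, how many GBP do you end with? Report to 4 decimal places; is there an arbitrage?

1.0000 (no arbitrage)

Around GBP → USD → INR → GBP: 1 × 1.2618 ÷ 0.012515 ÷ 100.82 = 1.000030
Product ≈ 1 (deviation 0.003%, within rounding noise).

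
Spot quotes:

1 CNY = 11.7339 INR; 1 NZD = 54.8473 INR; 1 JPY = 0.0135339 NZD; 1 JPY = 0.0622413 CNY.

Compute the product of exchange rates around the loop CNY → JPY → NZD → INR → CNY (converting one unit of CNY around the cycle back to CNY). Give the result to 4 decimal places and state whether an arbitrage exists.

Around CNY → JPY → NZD → INR → CNY: 1 ÷ 0.0622413 × 0.0135339 × 54.8473 ÷ 11.7339 = 1.016382
Product > 1; profitable direction is CNY → JPY → NZD → INR → CNY.

1.0164 (arbitrage exists)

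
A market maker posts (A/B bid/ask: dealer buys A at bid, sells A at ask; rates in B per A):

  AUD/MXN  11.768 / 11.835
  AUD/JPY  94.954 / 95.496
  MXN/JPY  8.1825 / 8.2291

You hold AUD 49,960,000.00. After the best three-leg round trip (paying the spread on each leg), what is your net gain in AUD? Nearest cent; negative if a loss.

Net profit: AUD 416,260.09

Best loop AUD → MXN → JPY → AUD:
AUD 49,960,000.00 × 11.768 (sell AUD at bid) = MXN 587,929,280.00
MXN 587,929,280.00 × 8.1825 (sell MXN at bid) = JPY 4,810,731,334
JPY 4,810,731,334 ÷ 95.496 (buy AUD at ask) = AUD 50,376,260.09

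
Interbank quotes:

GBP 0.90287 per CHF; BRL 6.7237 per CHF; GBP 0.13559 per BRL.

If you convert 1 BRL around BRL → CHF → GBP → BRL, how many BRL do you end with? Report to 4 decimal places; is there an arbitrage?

Around BRL → CHF → GBP → BRL: 1 ÷ 6.7237 × 0.90287 ÷ 0.13559 = 0.990351
Product < 1; profitable direction is BRL → GBP → CHF → BRL.

0.9904 (arbitrage exists)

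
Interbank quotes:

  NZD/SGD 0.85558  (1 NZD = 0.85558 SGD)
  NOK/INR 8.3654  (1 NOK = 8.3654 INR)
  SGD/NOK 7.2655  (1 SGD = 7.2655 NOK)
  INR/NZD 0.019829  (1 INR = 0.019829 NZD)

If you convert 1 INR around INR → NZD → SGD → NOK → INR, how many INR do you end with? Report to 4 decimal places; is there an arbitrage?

1.0311 (arbitrage exists)

Around INR → NZD → SGD → NOK → INR: 1 × 0.019829 × 0.85558 × 7.2655 × 8.3654 = 1.031131
Product > 1; profitable direction is INR → NZD → SGD → NOK → INR.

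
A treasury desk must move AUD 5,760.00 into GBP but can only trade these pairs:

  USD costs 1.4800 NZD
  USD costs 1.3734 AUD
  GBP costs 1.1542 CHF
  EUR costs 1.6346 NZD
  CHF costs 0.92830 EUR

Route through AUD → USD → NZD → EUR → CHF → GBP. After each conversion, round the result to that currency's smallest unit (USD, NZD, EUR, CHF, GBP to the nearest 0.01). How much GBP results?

GBP 3,544.11

AUD 5,760.00 ÷ 1.3734 = USD 4,193.97
USD 4,193.97 × 1.4800 = NZD 6,207.08
NZD 6,207.08 ÷ 1.6346 = EUR 3,797.31
EUR 3,797.31 ÷ 0.92830 = CHF 4,090.61
CHF 4,090.61 ÷ 1.1542 = GBP 3,544.11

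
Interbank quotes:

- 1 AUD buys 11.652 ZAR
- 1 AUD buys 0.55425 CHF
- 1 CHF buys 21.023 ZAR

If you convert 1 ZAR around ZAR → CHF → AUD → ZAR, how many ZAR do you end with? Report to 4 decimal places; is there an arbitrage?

1.0000 (no arbitrage)

Around ZAR → CHF → AUD → ZAR: 1 ÷ 21.023 ÷ 0.55425 × 11.652 = 1.000000
Product ≈ 1 (deviation 0.000%, within rounding noise).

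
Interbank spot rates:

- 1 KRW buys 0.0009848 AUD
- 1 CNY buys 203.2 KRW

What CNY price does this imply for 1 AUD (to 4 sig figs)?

1 AUD ÷ 0.0009848 = 1015.43 KRW
1015.43 KRW ÷ 203.2 = 4.99722 CNY

AUD/CNY = 4.997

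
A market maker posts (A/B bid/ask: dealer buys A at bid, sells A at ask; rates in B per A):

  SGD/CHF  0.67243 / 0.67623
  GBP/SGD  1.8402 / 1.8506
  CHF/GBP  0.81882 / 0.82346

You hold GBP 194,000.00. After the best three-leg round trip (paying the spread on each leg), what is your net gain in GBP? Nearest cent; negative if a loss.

Net profit: GBP 2,563.23

Best loop GBP → SGD → CHF → GBP:
GBP 194,000.00 × 1.8402 (sell GBP at bid) = SGD 356,998.80
SGD 356,998.80 × 0.67243 (sell SGD at bid) = CHF 240,056.70
CHF 240,056.70 × 0.81882 (sell CHF at bid) = GBP 196,563.23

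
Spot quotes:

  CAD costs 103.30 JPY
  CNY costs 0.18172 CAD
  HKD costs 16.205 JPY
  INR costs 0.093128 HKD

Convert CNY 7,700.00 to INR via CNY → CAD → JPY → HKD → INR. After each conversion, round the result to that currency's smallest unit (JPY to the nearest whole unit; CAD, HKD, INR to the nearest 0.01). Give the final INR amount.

CNY 7,700.00 × 0.18172 = CAD 1,399.24
CAD 1,399.24 × 103.30 = JPY 144,541
JPY 144,541 ÷ 16.205 = HKD 8,919.53
HKD 8,919.53 ÷ 0.093128 = INR 95,777.10

INR 95,777.10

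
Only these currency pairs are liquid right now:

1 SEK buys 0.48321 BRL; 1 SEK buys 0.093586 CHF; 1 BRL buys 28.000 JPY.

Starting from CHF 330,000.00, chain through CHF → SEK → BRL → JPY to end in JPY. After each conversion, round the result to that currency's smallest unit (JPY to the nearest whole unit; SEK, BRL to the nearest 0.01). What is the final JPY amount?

JPY 47,708,636

CHF 330,000.00 ÷ 0.093586 = SEK 3,526,168.44
SEK 3,526,168.44 × 0.48321 = BRL 1,703,879.85
BRL 1,703,879.85 × 28.000 = JPY 47,708,636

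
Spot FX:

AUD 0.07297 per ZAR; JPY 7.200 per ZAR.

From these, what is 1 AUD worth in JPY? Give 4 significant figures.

AUD/JPY = 98.67

1 AUD ÷ 0.07297 = 13.7043 ZAR
13.7043 ZAR × 7.200 = 98.6707 JPY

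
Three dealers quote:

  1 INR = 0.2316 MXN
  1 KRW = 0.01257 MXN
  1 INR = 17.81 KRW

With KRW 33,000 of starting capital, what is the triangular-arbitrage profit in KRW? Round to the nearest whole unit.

Profitable loop is KRW → INR → MXN → KRW:
KRW 33,000 ÷ 17.81 = INR 1,852.89
INR 1,852.89 × 0.2316 = MXN 429.13
MXN 429.13 ÷ 0.01257 = KRW 34,139
Profit = KRW 34,139 − KRW 33,000

Profit: KRW 1,139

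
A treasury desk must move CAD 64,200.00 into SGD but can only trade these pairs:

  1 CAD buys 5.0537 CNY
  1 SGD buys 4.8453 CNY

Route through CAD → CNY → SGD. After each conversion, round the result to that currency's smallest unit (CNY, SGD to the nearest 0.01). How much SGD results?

SGD 66,961.29

CAD 64,200.00 × 5.0537 = CNY 324,447.54
CNY 324,447.54 ÷ 4.8453 = SGD 66,961.29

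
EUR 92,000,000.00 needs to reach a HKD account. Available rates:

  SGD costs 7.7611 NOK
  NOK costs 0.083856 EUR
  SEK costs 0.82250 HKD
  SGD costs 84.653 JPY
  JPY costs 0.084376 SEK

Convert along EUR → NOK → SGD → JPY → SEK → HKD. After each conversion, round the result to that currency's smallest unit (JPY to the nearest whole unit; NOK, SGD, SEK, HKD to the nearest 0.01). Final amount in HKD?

HKD 830,476,980.37

EUR 92,000,000.00 ÷ 0.083856 = NOK 1,097,118,870.44
NOK 1,097,118,870.44 ÷ 7.7611 = SGD 141,361,259.41
SGD 141,361,259.41 × 84.653 = JPY 11,966,654,693
JPY 11,966,654,693 × 0.084376 = SEK 1,009,698,456.38
SEK 1,009,698,456.38 × 0.82250 = HKD 830,476,980.37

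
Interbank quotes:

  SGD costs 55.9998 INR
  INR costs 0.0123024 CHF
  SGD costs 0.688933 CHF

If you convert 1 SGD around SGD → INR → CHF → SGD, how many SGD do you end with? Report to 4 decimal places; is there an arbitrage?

1.0000 (no arbitrage)

Around SGD → INR → CHF → SGD: 1 × 55.9998 × 0.0123024 ÷ 0.688933 = 0.999998
Product ≈ 1 (deviation 0.000%, within rounding noise).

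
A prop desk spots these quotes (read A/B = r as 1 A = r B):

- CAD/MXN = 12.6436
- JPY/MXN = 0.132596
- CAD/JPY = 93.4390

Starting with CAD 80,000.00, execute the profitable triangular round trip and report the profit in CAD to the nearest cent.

Profitable loop is CAD → MXN → JPY → CAD:
CAD 80,000.00 × 12.6436 = MXN 1,011,488.00
MXN 1,011,488.00 ÷ 0.132596 = JPY 7,628,345
JPY 7,628,345 ÷ 93.4390 = CAD 81,639.84
Profit = CAD 81,639.84 − CAD 80,000.00

Profit: CAD 1,639.84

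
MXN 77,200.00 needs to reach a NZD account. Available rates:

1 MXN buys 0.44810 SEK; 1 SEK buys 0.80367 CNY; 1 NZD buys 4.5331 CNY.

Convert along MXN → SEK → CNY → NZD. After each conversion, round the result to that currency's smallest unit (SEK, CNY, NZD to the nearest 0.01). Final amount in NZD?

MXN 77,200.00 × 0.44810 = SEK 34,593.32
SEK 34,593.32 × 0.80367 = CNY 27,801.61
CNY 27,801.61 ÷ 4.5331 = NZD 6,133.02

NZD 6,133.02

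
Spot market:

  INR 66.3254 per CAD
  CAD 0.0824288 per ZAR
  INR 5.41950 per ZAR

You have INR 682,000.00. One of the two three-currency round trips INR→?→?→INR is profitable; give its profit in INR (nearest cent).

Profitable loop is INR → ZAR → CAD → INR:
INR 682,000.00 ÷ 5.41950 = ZAR 125,841.87
ZAR 125,841.87 × 0.0824288 = CAD 10,372.99
CAD 10,372.99 × 66.3254 = INR 687,992.98
Profit = INR 687,992.98 − INR 682,000.00

Profit: INR 5,992.98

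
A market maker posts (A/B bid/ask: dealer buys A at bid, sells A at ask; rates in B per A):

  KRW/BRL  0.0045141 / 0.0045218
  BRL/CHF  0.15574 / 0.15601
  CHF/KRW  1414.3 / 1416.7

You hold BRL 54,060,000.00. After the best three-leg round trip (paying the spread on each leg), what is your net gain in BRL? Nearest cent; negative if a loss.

Best loop BRL → KRW → CHF → BRL:
BRL 54,060,000.00 ÷ 0.0045218 (buy KRW at ask) = KRW 11,955,415,985
KRW 11,955,415,985 ÷ 1416.7 (buy CHF at ask) = CHF 8,438,918.60
CHF 8,438,918.60 ÷ 0.15601 (buy BRL at ask) = BRL 54,092,164.62

Net profit: BRL 32,164.62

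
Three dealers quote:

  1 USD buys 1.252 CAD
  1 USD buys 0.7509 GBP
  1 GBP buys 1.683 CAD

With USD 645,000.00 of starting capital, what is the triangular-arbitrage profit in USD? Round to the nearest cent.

Profit: USD 6,060.89

Profitable loop is USD → GBP → CAD → USD:
USD 645,000.00 × 0.7509 = GBP 484,330.50
GBP 484,330.50 × 1.683 = CAD 815,128.23
CAD 815,128.23 ÷ 1.252 = USD 651,060.89
Profit = USD 651,060.89 − USD 645,000.00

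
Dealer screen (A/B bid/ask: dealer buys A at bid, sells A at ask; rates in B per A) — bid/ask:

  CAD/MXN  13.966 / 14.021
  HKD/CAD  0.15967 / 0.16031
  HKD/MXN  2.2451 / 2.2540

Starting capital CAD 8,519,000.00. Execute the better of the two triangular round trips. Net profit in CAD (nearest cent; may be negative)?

Net result: CAD -9,878.90 (no profitable arbitrage after spreads)

Best loop CAD → HKD → MXN → CAD:
CAD 8,519,000.00 ÷ 0.16031 (buy HKD at ask) = HKD 53,140,789.72
HKD 53,140,789.72 × 2.2451 (sell HKD at bid) = MXN 119,306,387.00
MXN 119,306,387.00 ÷ 14.021 (buy CAD at ask) = CAD 8,509,121.10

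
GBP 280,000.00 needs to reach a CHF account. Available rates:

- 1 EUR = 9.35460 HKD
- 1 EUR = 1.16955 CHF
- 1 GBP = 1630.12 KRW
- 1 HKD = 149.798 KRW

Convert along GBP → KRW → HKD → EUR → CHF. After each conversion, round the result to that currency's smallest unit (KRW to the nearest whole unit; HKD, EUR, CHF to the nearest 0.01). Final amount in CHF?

GBP 280,000.00 × 1630.12 = KRW 456,433,600
KRW 456,433,600 ÷ 149.798 = HKD 3,046,993.95
HKD 3,046,993.95 ÷ 9.35460 = EUR 325,721.46
EUR 325,721.46 × 1.16955 = CHF 380,947.53

CHF 380,947.53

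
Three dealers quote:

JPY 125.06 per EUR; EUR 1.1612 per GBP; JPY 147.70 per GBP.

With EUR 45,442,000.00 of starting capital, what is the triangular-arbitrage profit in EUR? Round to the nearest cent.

Profit: EUR 776,141.85

Profitable loop is EUR → GBP → JPY → EUR:
EUR 45,442,000.00 ÷ 1.1612 = GBP 39,133,654.84
GBP 39,133,654.84 × 147.70 = JPY 5,780,040,820
JPY 5,780,040,820 ÷ 125.06 = EUR 46,218,141.85
Profit = EUR 46,218,141.85 − EUR 45,442,000.00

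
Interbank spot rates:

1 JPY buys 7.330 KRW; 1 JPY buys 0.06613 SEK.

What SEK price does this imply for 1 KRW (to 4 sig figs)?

KRW/SEK = 0.009022

1 KRW ÷ 7.330 = 0.136426 JPY
0.136426 JPY × 0.06613 = 0.00902183 SEK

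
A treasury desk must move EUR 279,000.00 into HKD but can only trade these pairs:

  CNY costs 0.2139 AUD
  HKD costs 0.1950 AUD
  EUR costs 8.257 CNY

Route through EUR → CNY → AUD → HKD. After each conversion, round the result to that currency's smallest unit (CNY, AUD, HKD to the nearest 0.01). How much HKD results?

HKD 2,526,984.97

EUR 279,000.00 × 8.257 = CNY 2,303,703.00
CNY 2,303,703.00 × 0.2139 = AUD 492,762.07
AUD 492,762.07 ÷ 0.1950 = HKD 2,526,984.97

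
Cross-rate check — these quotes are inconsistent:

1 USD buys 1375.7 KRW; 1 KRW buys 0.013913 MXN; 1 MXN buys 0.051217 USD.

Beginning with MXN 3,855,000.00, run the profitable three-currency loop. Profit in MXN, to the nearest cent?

Profit: MXN 77,472.77

Profitable loop is MXN → KRW → USD → MXN:
MXN 3,855,000.00 ÷ 0.013913 = KRW 277,078,991
KRW 277,078,991 ÷ 1375.7 = USD 201,409.46
USD 201,409.46 ÷ 0.051217 = MXN 3,932,472.77
Profit = MXN 3,932,472.77 − MXN 3,855,000.00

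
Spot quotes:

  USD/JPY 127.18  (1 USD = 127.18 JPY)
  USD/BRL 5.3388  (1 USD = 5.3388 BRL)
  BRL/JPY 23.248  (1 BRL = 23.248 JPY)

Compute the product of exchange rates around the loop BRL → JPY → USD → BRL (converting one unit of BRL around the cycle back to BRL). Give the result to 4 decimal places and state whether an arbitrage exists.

0.9759 (arbitrage exists)

Around BRL → JPY → USD → BRL: 1 × 23.248 ÷ 127.18 × 5.3388 = 0.975911
Product < 1; profitable direction is BRL → USD → JPY → BRL.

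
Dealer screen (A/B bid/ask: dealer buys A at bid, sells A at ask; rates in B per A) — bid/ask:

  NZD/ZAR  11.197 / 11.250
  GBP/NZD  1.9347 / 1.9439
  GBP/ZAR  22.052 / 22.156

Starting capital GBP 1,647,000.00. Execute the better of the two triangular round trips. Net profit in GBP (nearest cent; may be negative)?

Net profit: GBP 13,791.60

Best loop GBP → ZAR → NZD → GBP:
GBP 1,647,000.00 × 22.052 (sell GBP at bid) = ZAR 36,319,644.00
ZAR 36,319,644.00 ÷ 11.250 (buy NZD at ask) = NZD 3,228,412.80
NZD 3,228,412.80 ÷ 1.9439 (buy GBP at ask) = GBP 1,660,791.60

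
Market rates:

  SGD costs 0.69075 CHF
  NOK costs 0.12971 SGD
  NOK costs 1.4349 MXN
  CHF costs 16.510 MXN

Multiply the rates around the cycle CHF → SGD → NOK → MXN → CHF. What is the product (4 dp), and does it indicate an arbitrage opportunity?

0.9700 (arbitrage exists)

Around CHF → SGD → NOK → MXN → CHF: 1 ÷ 0.69075 ÷ 0.12971 × 1.4349 ÷ 16.510 = 0.970019
Product < 1; profitable direction is CHF → MXN → NOK → SGD → CHF.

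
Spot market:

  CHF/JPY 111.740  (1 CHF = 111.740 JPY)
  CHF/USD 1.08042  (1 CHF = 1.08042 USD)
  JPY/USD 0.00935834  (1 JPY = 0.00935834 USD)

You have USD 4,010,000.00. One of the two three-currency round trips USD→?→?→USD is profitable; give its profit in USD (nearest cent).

Profit: USD 133,138.97

Profitable loop is USD → JPY → CHF → USD:
USD 4,010,000.00 ÷ 0.00935834 = JPY 428,494,797
JPY 428,494,797 ÷ 111.740 = CHF 3,834,748.50
CHF 3,834,748.50 × 1.08042 = USD 4,143,138.97
Profit = USD 4,143,138.97 − USD 4,010,000.00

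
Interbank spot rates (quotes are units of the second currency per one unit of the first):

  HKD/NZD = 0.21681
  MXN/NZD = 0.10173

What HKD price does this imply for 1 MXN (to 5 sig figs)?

1 MXN × 0.10173 = 0.10173 NZD
0.10173 NZD ÷ 0.21681 = 0.469213 HKD

MXN/HKD = 0.46921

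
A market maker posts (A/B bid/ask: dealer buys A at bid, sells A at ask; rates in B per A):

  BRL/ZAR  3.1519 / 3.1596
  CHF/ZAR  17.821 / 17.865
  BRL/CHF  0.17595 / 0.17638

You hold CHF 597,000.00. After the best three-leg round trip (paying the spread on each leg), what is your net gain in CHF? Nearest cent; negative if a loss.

Net profit: CHF 165.08

Best loop CHF → BRL → ZAR → CHF:
CHF 597,000.00 ÷ 0.17638 (buy BRL at ask) = BRL 3,384,737.50
BRL 3,384,737.50 × 3.1519 (sell BRL at bid) = ZAR 10,668,354.12
ZAR 10,668,354.12 ÷ 17.865 (buy CHF at ask) = CHF 597,165.08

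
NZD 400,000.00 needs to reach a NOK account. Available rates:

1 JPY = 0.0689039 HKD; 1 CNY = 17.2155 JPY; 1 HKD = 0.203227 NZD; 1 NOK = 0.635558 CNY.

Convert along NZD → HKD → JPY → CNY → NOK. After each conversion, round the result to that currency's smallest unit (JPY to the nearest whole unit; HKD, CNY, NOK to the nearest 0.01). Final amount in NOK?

NOK 2,610,717.89

NZD 400,000.00 ÷ 0.203227 = HKD 1,968,242.41
HKD 1,968,242.41 ÷ 0.0689039 = JPY 28,565,036
JPY 28,565,036 ÷ 17.2155 = CNY 1,659,262.64
CNY 1,659,262.64 ÷ 0.635558 = NOK 2,610,717.89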